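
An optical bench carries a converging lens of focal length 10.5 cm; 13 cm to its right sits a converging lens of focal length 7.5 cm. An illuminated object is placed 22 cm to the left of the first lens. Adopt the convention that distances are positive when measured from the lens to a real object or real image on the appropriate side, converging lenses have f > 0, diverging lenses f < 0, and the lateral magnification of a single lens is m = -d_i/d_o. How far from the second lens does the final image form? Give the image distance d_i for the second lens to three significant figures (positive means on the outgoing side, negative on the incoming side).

First lens: d_i1 = 1/(1/10.5 - 1/22) = 20.087 cm.
This image would form 20.087 cm past lens 1, i.e. 7.087 cm beyond lens 2, so it is a virtual object for lens 2: d_o2 = 13 - 20.087 = -7.087 cm.
Second lens: d_i2 = 1/(1/7.5 - 1/(-7.087)) = 3.644 cm.

3.64 cm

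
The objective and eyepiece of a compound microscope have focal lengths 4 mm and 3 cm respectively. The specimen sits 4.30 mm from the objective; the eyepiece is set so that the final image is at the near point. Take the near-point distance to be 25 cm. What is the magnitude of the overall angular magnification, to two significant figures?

120

Convert to cm: f_obj = 4 mm = 0.4 cm; d_o = 4.30 mm = 0.43 cm.
Objective: 1/d_i = 1/f_obj - 1/d_o = 1/0.4 - 1/0.43 = 0.17442 cm^-1, so d_i = 5.733 cm.
m_obj = -d_i/d_o = -5.733/0.43 = -13.333.
Eyepiece angular magnification (image at near point): M_eye = 1 + D/f_e = 1 + 25/3 = 9.333.
Overall M = m_obj x M_eye = (-13.333)(9.333) = -124.44.
|M| = 124.44.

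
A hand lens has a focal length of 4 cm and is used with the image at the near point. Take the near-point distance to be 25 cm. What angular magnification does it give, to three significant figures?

M = 1 + D/f = 1 + 25/4 = 7.250.

7.25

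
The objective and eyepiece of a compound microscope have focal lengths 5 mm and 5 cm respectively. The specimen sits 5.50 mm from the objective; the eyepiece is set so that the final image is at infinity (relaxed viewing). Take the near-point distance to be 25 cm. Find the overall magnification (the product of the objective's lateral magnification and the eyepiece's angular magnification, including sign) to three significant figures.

Convert to cm: f_obj = 5 mm = 0.5 cm; d_o = 5.50 mm = 0.55 cm.
Objective: 1/d_i = 1/f_obj - 1/d_o = 1/0.5 - 1/0.55 = 0.18182 cm^-1, so d_i = 5.500 cm.
m_obj = -d_i/d_o = -5.500/0.55 = -10.000.
Eyepiece angular magnification (image at infinity): M_eye = D/f_e = 25/5 = 5.000.
Overall M = m_obj x M_eye = (-10.000)(5.000) = -50.00.

-50.0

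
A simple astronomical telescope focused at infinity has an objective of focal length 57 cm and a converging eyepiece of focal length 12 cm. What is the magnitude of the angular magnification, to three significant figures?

|M| = f_obj/|f_eye| = 57/12 = 4.750.

4.75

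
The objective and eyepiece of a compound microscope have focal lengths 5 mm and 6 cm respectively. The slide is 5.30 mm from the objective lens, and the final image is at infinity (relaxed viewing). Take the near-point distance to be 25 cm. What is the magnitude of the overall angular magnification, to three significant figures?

69.4

Convert to cm: f_obj = 5 mm = 0.5 cm; d_o = 5.30 mm = 0.53 cm.
Objective: 1/d_i = 1/f_obj - 1/d_o = 1/0.5 - 1/0.53 = 0.11321 cm^-1, so d_i = 8.833 cm.
m_obj = -d_i/d_o = -8.833/0.53 = -16.667.
Eyepiece angular magnification (image at infinity): M_eye = D/f_e = 25/6 = 4.167.
Overall M = m_obj x M_eye = (-16.667)(4.167) = -69.44.
|M| = 69.44.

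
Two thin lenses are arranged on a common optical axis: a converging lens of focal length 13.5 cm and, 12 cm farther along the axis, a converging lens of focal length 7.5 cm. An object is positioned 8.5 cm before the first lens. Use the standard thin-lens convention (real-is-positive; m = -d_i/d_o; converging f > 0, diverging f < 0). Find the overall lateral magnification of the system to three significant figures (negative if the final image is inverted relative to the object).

First lens: d_i1 = 1/(1/13.5 - 1/8.5) = -22.950 cm.
m_1 = -(-22.950)/8.5 = 2.7000.
With d_i1 < 0 the first image is virtual and lies on the object side; the object distance for lens 2 is d_o2 = 12 - (-22.950) = 34.950 cm.
Second lens: d_i2 = 1/(1/7.5 - 1/(34.950)) = 9.549 cm.
m_2 = -(9.549)/(34.950) = -0.2732.
The system's lateral magnification is m_1 m_2 = (2.7000)(-0.2732) = -0.7377.

-0.738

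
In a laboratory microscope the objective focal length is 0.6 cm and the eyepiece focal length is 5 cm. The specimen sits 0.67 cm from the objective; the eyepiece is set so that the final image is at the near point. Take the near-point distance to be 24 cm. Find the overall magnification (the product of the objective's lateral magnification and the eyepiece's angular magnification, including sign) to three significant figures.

-49.7

Objective: 1/d_i = 1/f_obj - 1/d_o = 1/0.6 - 1/0.67 = 0.17413 cm^-1, so d_i = 5.743 cm.
m_obj = -d_i/d_o = -5.743/0.67 = -8.571.
Eyepiece angular magnification (image at near point): M_eye = 1 + D/f_e = 1 + 24/5 = 5.800.
Overall M = m_obj x M_eye = (-8.571)(5.800) = -49.71.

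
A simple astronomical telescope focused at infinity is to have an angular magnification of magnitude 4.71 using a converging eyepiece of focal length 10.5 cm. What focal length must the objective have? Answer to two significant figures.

49 cm

|M| = f_obj/|f_eye|, so f_obj = |M| x |f_eye| = 4.71 x 10.5 = 49.455 cm.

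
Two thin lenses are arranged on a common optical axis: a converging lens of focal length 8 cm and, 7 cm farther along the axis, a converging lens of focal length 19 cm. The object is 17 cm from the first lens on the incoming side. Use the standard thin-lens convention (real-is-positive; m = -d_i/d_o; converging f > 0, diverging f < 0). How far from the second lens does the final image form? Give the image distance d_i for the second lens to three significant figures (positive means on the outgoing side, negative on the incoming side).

First lens: d_i1 = 1/(1/8 - 1/17) = 15.111 cm.
This image would form 15.111 cm past lens 1, i.e. 8.111 cm beyond lens 2, so it is a virtual object for lens 2: d_o2 = 7 - 15.111 = -8.111 cm.
Second lens: d_i2 = 1/(1/19 - 1/(-8.111)) = 5.684 cm.

5.68 cm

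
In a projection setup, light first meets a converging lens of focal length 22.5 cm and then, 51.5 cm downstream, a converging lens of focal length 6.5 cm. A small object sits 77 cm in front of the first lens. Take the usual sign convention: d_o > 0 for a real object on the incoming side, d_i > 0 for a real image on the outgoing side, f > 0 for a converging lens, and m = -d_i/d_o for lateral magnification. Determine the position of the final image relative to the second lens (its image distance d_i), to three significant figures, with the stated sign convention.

Applying the thin-lens equation to the first lens, 1/22.5 = 1/77 + 1/d_i1, which gives d_i1 = 31.789 cm.
That image sits 19.711 cm in front of the second lens, so d_o2 = 19.711 cm.
Applying the thin-lens equation again with f_2 = 6.5 cm and d_o2 = 19.711 cm gives d_i2 = 9.698 cm.

9.70 cm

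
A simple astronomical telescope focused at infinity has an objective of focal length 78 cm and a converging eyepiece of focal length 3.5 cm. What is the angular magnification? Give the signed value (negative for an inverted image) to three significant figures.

M = -f_obj/f_eye = -78/(3.5) = -22.286.

-22.3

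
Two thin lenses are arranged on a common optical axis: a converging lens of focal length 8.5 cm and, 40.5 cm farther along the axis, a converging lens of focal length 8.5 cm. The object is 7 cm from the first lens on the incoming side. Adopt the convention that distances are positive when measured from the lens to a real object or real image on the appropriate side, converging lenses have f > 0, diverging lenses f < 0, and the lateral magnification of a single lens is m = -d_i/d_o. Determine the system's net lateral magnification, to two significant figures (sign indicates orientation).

Lens 1: 1/d_i1 = 1/f_1 - 1/d_o1 = 1/8.5 - 1/7 = -0.02521 cm^-1, so d_i1 = -39.667 cm.
m_1 = -(-39.667)/7 = 5.6667.
The intermediate image is virtual, 39.667 cm to the left of lens 1, so d_o2 = L - d_i1 = 40.5 - (-39.667) = 80.167 cm.
Lens 2: 1/d_i2 = 1/f_2 - 1/d_o2 = 1/8.5 - 1/(80.167) = 0.10517 cm^-1, so d_i2 = 9.508 cm.
m_2 = -(9.508)/(80.167) = -0.1186.
Total m = m_1 x m_2 = (5.6667)(-0.1186) = -0.6721.

-0.67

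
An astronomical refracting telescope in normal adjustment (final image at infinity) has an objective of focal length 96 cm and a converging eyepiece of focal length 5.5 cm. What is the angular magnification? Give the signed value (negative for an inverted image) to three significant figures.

-17.5

M = -f_obj/f_eye = -96/(5.5) = -17.455.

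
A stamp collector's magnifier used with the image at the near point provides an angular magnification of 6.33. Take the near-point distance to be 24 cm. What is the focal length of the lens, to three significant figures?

For the image at the near point, M = 1 + D/f.
f = D/(M - 1) = 24/(6.33 - 1) = 4.503 cm.

4.50 cm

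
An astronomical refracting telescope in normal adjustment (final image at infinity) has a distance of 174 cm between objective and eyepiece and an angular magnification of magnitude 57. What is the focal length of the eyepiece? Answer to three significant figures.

In normal adjustment the tube length equals f_obj + f_eye and |M| = f_obj/f_eye.
So f_obj = 57 f_eye and 57 f_eye + f_eye = 174 cm, giving f_eye = 174/58 = 3.000 cm and f_obj = 171.000 cm.

3.00 cm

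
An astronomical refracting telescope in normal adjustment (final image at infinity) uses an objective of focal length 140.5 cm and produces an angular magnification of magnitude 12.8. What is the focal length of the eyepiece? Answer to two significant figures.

11 cm

|M| = f_obj/f_eye, so f_eye = f_obj/|M| = 140.5/12.8 = 10.977 cm.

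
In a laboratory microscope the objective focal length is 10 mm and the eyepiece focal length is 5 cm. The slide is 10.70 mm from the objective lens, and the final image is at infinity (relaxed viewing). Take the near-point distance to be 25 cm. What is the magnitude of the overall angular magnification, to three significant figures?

71.4

Convert to cm: f_obj = 10 mm = 1 cm; d_o = 10.70 mm = 1.07 cm.
Objective: 1/d_i = 1/f_obj - 1/d_o = 1/1 - 1/1.07 = 0.06542 cm^-1, so d_i = 15.286 cm.
m_obj = -d_i/d_o = -15.286/1.07 = -14.286.
Eyepiece angular magnification (image at infinity): M_eye = D/f_e = 25/5 = 5.000.
Overall M = m_obj x M_eye = (-14.286)(5.000) = -71.43.
|M| = 71.43.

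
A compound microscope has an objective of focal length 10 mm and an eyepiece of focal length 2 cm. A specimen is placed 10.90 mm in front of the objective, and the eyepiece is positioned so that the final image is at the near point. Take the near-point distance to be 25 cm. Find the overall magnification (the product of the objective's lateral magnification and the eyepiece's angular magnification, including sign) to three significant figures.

-150

Convert to cm: f_obj = 10 mm = 1 cm; d_o = 10.90 mm = 1.09 cm.
Objective: 1/d_i = 1/f_obj - 1/d_o = 1/1 - 1/1.09 = 0.08257 cm^-1, so d_i = 12.111 cm.
m_obj = -d_i/d_o = -12.111/1.09 = -11.111.
Eyepiece angular magnification (image at near point): M_eye = 1 + D/f_e = 1 + 25/2 = 13.500.
Overall M = m_obj x M_eye = (-11.111)(13.500) = -150.00.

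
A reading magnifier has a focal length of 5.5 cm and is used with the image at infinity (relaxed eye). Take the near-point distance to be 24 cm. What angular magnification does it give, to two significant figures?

4.4

M = D/f = 24/5.5 = 4.364.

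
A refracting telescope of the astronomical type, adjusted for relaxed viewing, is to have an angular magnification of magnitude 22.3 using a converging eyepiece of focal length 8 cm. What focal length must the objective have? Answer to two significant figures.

|M| = f_obj/|f_eye|, so f_obj = |M| x |f_eye| = 22.3 x 8 = 178.400 cm.

180 cm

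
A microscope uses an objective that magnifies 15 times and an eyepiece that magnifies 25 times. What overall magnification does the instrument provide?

375

The overall magnification of a compound microscope is the product of the objective and eyepiece magnifications:
M = M_obj x M_eye = 15 x 25 = 375.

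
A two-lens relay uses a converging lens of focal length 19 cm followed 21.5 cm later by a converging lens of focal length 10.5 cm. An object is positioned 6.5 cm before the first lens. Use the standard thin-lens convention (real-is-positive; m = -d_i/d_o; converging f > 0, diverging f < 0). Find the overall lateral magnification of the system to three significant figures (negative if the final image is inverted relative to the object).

Applying the thin-lens equation to the first lens, 1/19 = 1/6.5 + 1/d_i1, which gives d_i1 = -9.880 cm.
Its lateral magnification is m_1 = -d_i1/d_o1 = -(-9.880)/6.5 = 1.5200.
The intermediate image is virtual, 9.880 cm to the left of lens 1, so d_o2 = L - d_i1 = 21.5 - (-9.880) = 31.380 cm.
Applying the thin-lens equation again with f_2 = 10.5 cm and d_o2 = 31.380 cm gives d_i2 = 15.780 cm.
m_2 = -(15.780)/(31.380) = -0.5029.
Overall magnification: m = m_1 m_2 = -0.7644.

-0.764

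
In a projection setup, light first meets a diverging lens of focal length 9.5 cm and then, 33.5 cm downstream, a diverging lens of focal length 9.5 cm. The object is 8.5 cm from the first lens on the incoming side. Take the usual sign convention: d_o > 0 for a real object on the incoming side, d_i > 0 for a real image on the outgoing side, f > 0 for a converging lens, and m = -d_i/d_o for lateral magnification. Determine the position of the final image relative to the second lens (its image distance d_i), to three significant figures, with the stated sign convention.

-7.60 cm

First lens: d_i1 = 1/(1/(-9.5) - 1/8.5) = -4.486 cm.
The intermediate image is virtual, 4.486 cm to the left of lens 1, so d_o2 = L - d_i1 = 33.5 - (-4.486) = 37.986 cm.
Second lens: d_i2 = 1/(1/(-9.5) - 1/(37.986)) = -7.599 cm.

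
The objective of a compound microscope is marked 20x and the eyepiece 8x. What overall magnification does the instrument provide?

160

The overall magnification of a compound microscope is the product of the objective and eyepiece magnifications:
M = M_obj x M_eye = 20 x 8 = 160.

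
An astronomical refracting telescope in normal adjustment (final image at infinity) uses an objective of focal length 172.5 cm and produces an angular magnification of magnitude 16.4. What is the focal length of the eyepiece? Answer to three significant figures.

10.5 cm

|M| = f_obj/f_eye, so f_eye = f_obj/|M| = 172.5/16.4 = 10.518 cm.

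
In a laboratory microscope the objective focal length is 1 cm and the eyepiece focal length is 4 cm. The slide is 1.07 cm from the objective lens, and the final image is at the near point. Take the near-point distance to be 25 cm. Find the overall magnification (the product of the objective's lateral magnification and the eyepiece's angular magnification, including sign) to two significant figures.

Objective: 1/d_i = 1/f_obj - 1/d_o = 1/1 - 1/1.07 = 0.06542 cm^-1, so d_i = 15.286 cm.
m_obj = -d_i/d_o = -15.286/1.07 = -14.286.
Eyepiece angular magnification (image at near point): M_eye = 1 + D/f_e = 1 + 25/4 = 7.250.
Overall M = m_obj x M_eye = (-14.286)(7.250) = -103.57.

-100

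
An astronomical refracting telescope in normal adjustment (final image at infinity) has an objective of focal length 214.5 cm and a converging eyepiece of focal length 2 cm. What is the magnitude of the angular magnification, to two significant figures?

|M| = f_obj/|f_eye| = 214.5/2 = 107.250.

110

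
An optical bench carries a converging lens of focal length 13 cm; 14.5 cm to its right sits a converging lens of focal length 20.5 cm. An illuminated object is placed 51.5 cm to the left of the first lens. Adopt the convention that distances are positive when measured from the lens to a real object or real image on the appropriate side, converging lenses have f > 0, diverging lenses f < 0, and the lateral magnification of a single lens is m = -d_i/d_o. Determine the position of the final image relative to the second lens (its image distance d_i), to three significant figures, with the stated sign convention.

2.53 cm

Lens 1: 1/d_i1 = 1/f_1 - 1/d_o1 = 1/13 - 1/51.5 = 0.05751 cm^-1, so d_i1 = 17.390 cm.
This image would form 17.390 cm past lens 1, i.e. 2.890 cm beyond lens 2, so it is a virtual object for lens 2: d_o2 = 14.5 - 17.390 = -2.890 cm.
Lens 2: 1/d_i2 = 1/f_2 - 1/d_o2 = 1/20.5 - 1/(-2.890) = 0.39485 cm^-1, so d_i2 = 2.533 cm.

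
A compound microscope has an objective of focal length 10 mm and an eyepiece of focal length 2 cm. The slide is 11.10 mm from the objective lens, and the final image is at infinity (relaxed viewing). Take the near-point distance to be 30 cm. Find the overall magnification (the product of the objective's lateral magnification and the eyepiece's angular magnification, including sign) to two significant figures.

Convert to cm: f_obj = 10 mm = 1 cm; d_o = 11.10 mm = 1.11 cm.
Objective: 1/d_i = 1/f_obj - 1/d_o = 1/1 - 1/1.11 = 0.09910 cm^-1, so d_i = 10.091 cm.
m_obj = -d_i/d_o = -10.091/1.11 = -9.091.
Eyepiece angular magnification (image at infinity): M_eye = D/f_e = 30/2 = 15.000.
Overall M = m_obj x M_eye = (-9.091)(15.000) = -136.36.

-140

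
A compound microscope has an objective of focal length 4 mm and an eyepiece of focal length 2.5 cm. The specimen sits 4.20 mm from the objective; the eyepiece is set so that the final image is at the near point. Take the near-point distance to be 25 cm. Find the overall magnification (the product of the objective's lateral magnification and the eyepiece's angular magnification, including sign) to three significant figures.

-220

Convert to cm: f_obj = 4 mm = 0.4 cm; d_o = 4.20 mm = 0.42 cm.
Objective: 1/d_i = 1/f_obj - 1/d_o = 1/0.4 - 1/0.42 = 0.11905 cm^-1, so d_i = 8.400 cm.
m_obj = -d_i/d_o = -8.400/0.42 = -20.000.
Eyepiece angular magnification (image at near point): M_eye = 1 + D/f_e = 1 + 25/2.5 = 11.000.
Overall M = m_obj x M_eye = (-20.000)(11.000) = -220.00.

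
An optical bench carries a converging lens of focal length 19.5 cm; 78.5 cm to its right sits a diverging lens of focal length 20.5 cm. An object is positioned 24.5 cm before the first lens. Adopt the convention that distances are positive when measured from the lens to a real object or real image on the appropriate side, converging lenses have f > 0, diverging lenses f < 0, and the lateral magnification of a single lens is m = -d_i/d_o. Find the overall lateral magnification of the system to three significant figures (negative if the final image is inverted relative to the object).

First lens: d_i1 = 1/(1/19.5 - 1/24.5) = 95.550 cm.
m_1 = -(95.550)/24.5 = -3.9000.
Since 95.550 cm > 78.5 cm, the first image lies past the second lens and serves as a virtual object: d_o2 = L - d_i1 = -17.050 cm.
Second lens: d_i2 = 1/(1/(-20.5) - 1/(-17.050)) = 101.312 cm.
m_2 = -(101.312)/(-17.050) = 5.9420.
The system's lateral magnification is m_1 m_2 = (-3.9000)(5.9420) = -23.1739.

-23.2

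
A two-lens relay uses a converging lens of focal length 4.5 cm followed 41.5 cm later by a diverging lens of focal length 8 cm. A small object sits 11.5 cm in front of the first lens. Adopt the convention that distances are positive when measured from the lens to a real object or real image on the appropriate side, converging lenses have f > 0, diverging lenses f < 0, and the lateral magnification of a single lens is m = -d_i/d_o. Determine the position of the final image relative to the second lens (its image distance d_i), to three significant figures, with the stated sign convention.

Applying the thin-lens equation to the first lens, 1/4.5 = 1/11.5 + 1/d_i1, which gives d_i1 = 7.393 cm.
That image sits 34.107 cm in front of the second lens, so d_o2 = 34.107 cm.
Applying the thin-lens equation again with f_2 = -8 cm and d_o2 = 34.107 cm gives d_i2 = -6.480 cm.

-6.48 cm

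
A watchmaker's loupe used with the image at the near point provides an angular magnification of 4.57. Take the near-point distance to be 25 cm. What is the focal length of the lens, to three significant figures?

For the image at the near point, M = 1 + D/f.
f = D/(M - 1) = 25/(4.57 - 1) = 7.003 cm.

7.00 cm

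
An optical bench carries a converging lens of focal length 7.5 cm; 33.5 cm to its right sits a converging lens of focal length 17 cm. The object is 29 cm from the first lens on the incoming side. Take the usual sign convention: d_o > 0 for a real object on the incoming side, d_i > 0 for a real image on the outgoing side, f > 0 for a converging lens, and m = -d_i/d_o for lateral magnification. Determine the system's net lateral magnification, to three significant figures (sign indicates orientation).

Lens 1: 1/d_i1 = 1/f_1 - 1/d_o1 = 1/7.5 - 1/29 = 0.09885 cm^-1, so d_i1 = 10.116 cm.
m_1 = -(10.116)/29 = -0.3488.
That image sits 23.384 cm in front of the second lens, so d_o2 = 23.384 cm.
Lens 2: 1/d_i2 = 1/f_2 - 1/d_o2 = 1/17 - 1/(23.384) = 0.01606 cm^-1, so d_i2 = 62.271 cm.
m_2 = -(62.271)/(23.384) = -2.6630.
Overall magnification: m = m_1 m_2 = 0.9290.

0.929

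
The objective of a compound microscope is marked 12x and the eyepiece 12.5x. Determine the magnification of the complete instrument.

150

The overall magnification of a compound microscope is the product of the objective and eyepiece magnifications:
M = M_obj x M_eye = 12 x 12.5 = 150.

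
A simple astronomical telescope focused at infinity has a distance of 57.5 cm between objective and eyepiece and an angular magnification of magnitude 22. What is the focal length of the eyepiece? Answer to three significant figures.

In normal adjustment the tube length equals f_obj + f_eye and |M| = f_obj/f_eye.
So f_obj = 22 f_eye and 22 f_eye + f_eye = 57.5 cm, giving f_eye = 57.5/23 = 2.500 cm and f_obj = 55.000 cm.

2.50 cm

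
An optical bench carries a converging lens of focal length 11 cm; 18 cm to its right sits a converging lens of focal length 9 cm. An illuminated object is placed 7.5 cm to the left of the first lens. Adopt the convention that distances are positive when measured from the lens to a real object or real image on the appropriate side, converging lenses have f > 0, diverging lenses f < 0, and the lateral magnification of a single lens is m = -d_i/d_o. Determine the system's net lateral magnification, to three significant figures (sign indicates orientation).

Applying the thin-lens equation to the first lens, 1/11 = 1/7.5 + 1/d_i1, which gives d_i1 = -23.571 cm.
Its lateral magnification is m_1 = -d_i1/d_o1 = -(-23.571)/7.5 = 3.1429.
With d_i1 < 0 the first image is virtual and lies on the object side; the object distance for lens 2 is d_o2 = 18 - (-23.571) = 41.571 cm.
Applying the thin-lens equation again with f_2 = 9 cm and d_o2 = 41.571 cm gives d_i2 = 11.487 cm.
m_2 = -(11.487)/(41.571) = -0.2763.
Total m = m_1 x m_2 = (3.1429)(-0.2763) = -0.8684.

-0.868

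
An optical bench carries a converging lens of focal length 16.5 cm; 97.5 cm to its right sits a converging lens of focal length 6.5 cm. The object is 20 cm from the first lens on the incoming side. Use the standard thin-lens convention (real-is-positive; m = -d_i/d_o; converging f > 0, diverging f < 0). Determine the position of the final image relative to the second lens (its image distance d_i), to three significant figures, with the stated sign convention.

First lens: d_i1 = 1/(1/16.5 - 1/20) = 94.286 cm.
The intermediate image is 94.286 cm to the right of lens 1, so d_o2 = L - d_i1 = 97.5 - 94.286 = 3.214 cm.
Second lens: d_i2 = 1/(1/6.5 - 1/(3.214)) = -6.359 cm.

-6.36 cm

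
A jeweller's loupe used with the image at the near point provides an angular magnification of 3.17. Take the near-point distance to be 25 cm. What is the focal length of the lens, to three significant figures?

For the image at the near point, M = 1 + D/f.
f = D/(M - 1) = 25/(3.17 - 1) = 11.521 cm.

11.5 cm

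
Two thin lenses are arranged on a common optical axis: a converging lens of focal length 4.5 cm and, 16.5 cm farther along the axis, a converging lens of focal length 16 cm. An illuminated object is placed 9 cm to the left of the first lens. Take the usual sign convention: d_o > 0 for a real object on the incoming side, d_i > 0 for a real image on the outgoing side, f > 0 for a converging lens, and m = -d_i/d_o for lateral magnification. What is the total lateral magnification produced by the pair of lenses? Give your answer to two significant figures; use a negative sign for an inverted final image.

Applying the thin-lens equation to the first lens, 1/4.5 = 1/9 + 1/d_i1, which gives d_i1 = 9.000 cm.
Its lateral magnification is m_1 = -d_i1/d_o1 = -(9.000)/9 = -1.0000.
Object distance for lens 2: d_o2 = 16.5 - 9.000 = 7.500 cm.
Applying the thin-lens equation again with f_2 = 16 cm and d_o2 = 7.500 cm gives d_i2 = -14.118 cm.
m_2 = -(-14.118)/(7.500) = 1.8824.
Overall magnification: m = m_1 m_2 = -1.8824.

-1.9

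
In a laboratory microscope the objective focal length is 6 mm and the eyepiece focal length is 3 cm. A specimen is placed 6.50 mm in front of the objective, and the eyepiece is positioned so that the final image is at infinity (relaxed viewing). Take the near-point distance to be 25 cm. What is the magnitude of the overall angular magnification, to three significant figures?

Convert to cm: f_obj = 6 mm = 0.6 cm; d_o = 6.50 mm = 0.65 cm.
Objective: 1/d_i = 1/f_obj - 1/d_o = 1/0.6 - 1/0.65 = 0.12821 cm^-1, so d_i = 7.800 cm.
m_obj = -d_i/d_o = -7.800/0.65 = -12.000.
Eyepiece angular magnification (image at infinity): M_eye = D/f_e = 25/3 = 8.333.
Overall M = m_obj x M_eye = (-12.000)(8.333) = -100.00.
|M| = 100.00.

100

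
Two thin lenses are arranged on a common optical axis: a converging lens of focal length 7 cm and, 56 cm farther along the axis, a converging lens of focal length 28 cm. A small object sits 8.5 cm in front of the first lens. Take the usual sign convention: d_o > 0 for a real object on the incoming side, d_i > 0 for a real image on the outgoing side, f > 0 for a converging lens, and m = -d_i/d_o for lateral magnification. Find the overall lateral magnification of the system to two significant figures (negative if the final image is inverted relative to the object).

-11

Lens 1: 1/d_i1 = 1/f_1 - 1/d_o1 = 1/7 - 1/8.5 = 0.02521 cm^-1, so d_i1 = 39.667 cm.
m_1 = -(39.667)/8.5 = -4.6667.
That image sits 16.333 cm in front of the second lens, so d_o2 = 16.333 cm.
Lens 2: 1/d_i2 = 1/f_2 - 1/d_o2 = 1/28 - 1/(16.333) = -0.02551 cm^-1, so d_i2 = -39.200 cm.
m_2 = -(-39.200)/(16.333) = 2.4000.
Overall magnification: m = m_1 m_2 = -11.2000.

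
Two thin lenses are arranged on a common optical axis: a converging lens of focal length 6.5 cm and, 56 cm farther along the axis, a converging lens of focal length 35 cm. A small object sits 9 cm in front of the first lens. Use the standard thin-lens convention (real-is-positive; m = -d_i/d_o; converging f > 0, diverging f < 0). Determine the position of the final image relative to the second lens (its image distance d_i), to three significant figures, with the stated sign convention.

-475 cm

Lens 1: 1/d_i1 = 1/f_1 - 1/d_o1 = 1/6.5 - 1/9 = 0.04274 cm^-1, so d_i1 = 23.400 cm.
That image sits 32.600 cm in front of the second lens, so d_o2 = 32.600 cm.
Lens 2: 1/d_i2 = 1/f_2 - 1/d_o2 = 1/35 - 1/(32.600) = -0.00210 cm^-1, so d_i2 = -475.417 cm.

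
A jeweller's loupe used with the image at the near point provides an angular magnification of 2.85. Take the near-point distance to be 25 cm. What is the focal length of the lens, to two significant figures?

For the image at the near point, M = 1 + D/f.
f = D/(M - 1) = 25/(2.85 - 1) = 13.514 cm.

14 cm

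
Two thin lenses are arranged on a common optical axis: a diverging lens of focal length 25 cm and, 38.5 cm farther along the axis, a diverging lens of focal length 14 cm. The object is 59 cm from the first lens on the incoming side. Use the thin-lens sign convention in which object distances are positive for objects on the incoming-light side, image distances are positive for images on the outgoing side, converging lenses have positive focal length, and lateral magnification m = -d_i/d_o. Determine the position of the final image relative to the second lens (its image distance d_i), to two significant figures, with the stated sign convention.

-11 cm

Lens 1: 1/d_i1 = 1/f_1 - 1/d_o1 = 1/(-25) - 1/59 = -0.05695 cm^-1, so d_i1 = -17.560 cm.
The intermediate image is virtual, 17.560 cm to the left of lens 1, so d_o2 = L - d_i1 = 38.5 - (-17.560) = 56.060 cm.
Lens 2: 1/d_i2 = 1/f_2 - 1/d_o2 = 1/(-14) - 1/(56.060) = -0.08927 cm^-1, so d_i2 = -11.202 cm.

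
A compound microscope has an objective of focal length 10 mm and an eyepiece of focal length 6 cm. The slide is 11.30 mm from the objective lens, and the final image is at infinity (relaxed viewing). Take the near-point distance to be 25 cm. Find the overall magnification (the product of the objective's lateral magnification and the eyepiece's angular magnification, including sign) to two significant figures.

Convert to cm: f_obj = 10 mm = 1 cm; d_o = 11.30 mm = 1.13 cm.
Objective: 1/d_i = 1/f_obj - 1/d_o = 1/1 - 1/1.13 = 0.11504 cm^-1, so d_i = 8.692 cm.
m_obj = -d_i/d_o = -8.692/1.13 = -7.692.
Eyepiece angular magnification (image at infinity): M_eye = D/f_e = 25/6 = 4.167.
Overall M = m_obj x M_eye = (-7.692)(4.167) = -32.05.

-32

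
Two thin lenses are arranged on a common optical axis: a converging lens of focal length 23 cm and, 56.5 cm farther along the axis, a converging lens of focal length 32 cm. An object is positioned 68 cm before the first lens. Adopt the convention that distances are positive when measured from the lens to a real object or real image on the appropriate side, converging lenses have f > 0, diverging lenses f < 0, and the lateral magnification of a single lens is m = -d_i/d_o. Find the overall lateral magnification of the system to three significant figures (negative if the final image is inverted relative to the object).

-1.59

Applying the thin-lens equation to the first lens, 1/23 = 1/68 + 1/d_i1, which gives d_i1 = 34.756 cm.
Its lateral magnification is m_1 = -d_i1/d_o1 = -(34.756)/68 = -0.5111.
That image sits 21.744 cm in front of the second lens, so d_o2 = 21.744 cm.
Applying the thin-lens equation again with f_2 = 32 cm and d_o2 = 21.744 cm gives d_i2 = -67.848 cm.
m_2 = -(-67.848)/(21.744) = 3.1203.
Total m = m_1 x m_2 = (-0.5111)(3.1203) = -1.5948.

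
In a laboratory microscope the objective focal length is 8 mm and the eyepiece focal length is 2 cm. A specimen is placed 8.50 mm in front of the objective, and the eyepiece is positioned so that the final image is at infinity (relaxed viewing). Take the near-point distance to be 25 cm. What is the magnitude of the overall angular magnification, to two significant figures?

200

Convert to cm: f_obj = 8 mm = 0.8 cm; d_o = 8.50 mm = 0.85 cm.
Objective: 1/d_i = 1/f_obj - 1/d_o = 1/0.8 - 1/0.85 = 0.07353 cm^-1, so d_i = 13.600 cm.
m_obj = -d_i/d_o = -13.600/0.85 = -16.000.
Eyepiece angular magnification (image at infinity): M_eye = D/f_e = 25/2 = 12.500.
Overall M = m_obj x M_eye = (-16.000)(12.500) = -200.00.
|M| = 200.00.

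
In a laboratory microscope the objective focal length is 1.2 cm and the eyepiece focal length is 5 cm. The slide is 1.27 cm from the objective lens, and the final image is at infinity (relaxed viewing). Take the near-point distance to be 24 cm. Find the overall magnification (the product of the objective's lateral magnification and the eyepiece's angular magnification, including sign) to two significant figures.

Objective: 1/d_i = 1/f_obj - 1/d_o = 1/1.2 - 1/1.27 = 0.04593 cm^-1, so d_i = 21.771 cm.
m_obj = -d_i/d_o = -21.771/1.27 = -17.143.
Eyepiece angular magnification (image at infinity): M_eye = D/f_e = 24/5 = 4.800.
Overall M = m_obj x M_eye = (-17.143)(4.800) = -82.29.

-82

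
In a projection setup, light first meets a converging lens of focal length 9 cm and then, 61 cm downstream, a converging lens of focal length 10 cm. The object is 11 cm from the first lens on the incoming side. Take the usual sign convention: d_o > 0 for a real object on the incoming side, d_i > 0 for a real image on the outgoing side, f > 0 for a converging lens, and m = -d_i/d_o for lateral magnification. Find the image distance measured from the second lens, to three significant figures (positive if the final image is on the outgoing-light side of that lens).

76.7 cm

Lens 1: 1/d_i1 = 1/f_1 - 1/d_o1 = 1/9 - 1/11 = 0.02020 cm^-1, so d_i1 = 49.500 cm.
That image sits 11.500 cm in front of the second lens, so d_o2 = 11.500 cm.
Lens 2: 1/d_i2 = 1/f_2 - 1/d_o2 = 1/10 - 1/(11.500) = 0.01304 cm^-1, so d_i2 = 76.667 cm.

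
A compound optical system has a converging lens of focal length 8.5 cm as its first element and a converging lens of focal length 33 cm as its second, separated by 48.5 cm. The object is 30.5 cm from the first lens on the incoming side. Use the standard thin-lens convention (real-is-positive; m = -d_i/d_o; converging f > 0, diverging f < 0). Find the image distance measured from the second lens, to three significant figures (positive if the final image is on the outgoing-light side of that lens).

326 cm

First lens: d_i1 = 1/(1/8.5 - 1/30.5) = 11.784 cm.
That image sits 36.716 cm in front of the second lens, so d_o2 = 36.716 cm.
Second lens: d_i2 = 1/(1/33 - 1/(36.716)) = 326.064 cm.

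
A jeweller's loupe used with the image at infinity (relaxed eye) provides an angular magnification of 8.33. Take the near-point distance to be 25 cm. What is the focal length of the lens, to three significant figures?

For the image at infinity, M = D/f.
f = D/M = 25/8.33 = 3.001 cm.

3.00 cm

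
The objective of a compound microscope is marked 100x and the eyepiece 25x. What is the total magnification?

The overall magnification of a compound microscope is the product of the objective and eyepiece magnifications:
M = M_obj x M_eye = 100 x 25 = 2500.

2500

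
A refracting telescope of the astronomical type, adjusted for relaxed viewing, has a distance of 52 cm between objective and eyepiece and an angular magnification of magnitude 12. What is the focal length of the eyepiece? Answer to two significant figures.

In normal adjustment the tube length equals f_obj + f_eye and |M| = f_obj/f_eye.
So f_obj = 12 f_eye and 12 f_eye + f_eye = 52 cm, giving f_eye = 52/13 = 4.000 cm and f_obj = 48.000 cm.

4.0 cm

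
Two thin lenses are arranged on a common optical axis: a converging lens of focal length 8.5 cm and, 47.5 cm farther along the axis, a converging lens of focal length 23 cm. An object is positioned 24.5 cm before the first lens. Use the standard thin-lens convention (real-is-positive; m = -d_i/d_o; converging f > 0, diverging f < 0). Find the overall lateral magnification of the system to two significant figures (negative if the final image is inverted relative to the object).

1.1

Lens 1: 1/d_i1 = 1/f_1 - 1/d_o1 = 1/8.5 - 1/24.5 = 0.07683 cm^-1, so d_i1 = 13.016 cm.
m_1 = -(13.016)/24.5 = -0.5312.
Object distance for lens 2: d_o2 = 47.5 - 13.016 = 34.484 cm.
Lens 2: 1/d_i2 = 1/f_2 - 1/d_o2 = 1/23 - 1/(34.484) = 0.01448 cm^-1, so d_i2 = 69.063 cm.
m_2 = -(69.063)/(34.484) = -2.0027.
Total m = m_1 x m_2 = (-0.5312)(-2.0027) = 1.0639.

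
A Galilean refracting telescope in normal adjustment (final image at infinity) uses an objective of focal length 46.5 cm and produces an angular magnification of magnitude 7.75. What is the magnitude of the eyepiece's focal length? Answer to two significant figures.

|M| = f_obj/|f_eye|, so |f_eye| = f_obj/|M| = 46.5/7.75 = 6.000 cm.
(The eyepiece is diverging, so its signed focal length is -6.000 cm.)

6.0 cm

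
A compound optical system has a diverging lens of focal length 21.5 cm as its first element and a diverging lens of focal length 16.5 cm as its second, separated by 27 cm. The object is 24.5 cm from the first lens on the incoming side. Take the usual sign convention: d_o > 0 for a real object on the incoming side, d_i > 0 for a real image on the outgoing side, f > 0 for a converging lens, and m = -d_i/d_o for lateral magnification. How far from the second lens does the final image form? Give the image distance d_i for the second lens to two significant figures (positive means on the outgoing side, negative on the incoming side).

-12 cm

Applying the thin-lens equation to the first lens, 1/(-21.5) = 1/24.5 + 1/d_i1, which gives d_i1 = -11.451 cm.
With d_i1 < 0 the first image is virtual and lies on the object side; the object distance for lens 2 is d_o2 = 27 - (-11.451) = 38.451 cm.
Applying the thin-lens equation again with f_2 = -16.5 cm and d_o2 = 38.451 cm gives d_i2 = -11.546 cm.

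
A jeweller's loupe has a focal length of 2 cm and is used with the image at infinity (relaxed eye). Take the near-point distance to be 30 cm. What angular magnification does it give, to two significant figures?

15

M = D/f = 30/2 = 15.000.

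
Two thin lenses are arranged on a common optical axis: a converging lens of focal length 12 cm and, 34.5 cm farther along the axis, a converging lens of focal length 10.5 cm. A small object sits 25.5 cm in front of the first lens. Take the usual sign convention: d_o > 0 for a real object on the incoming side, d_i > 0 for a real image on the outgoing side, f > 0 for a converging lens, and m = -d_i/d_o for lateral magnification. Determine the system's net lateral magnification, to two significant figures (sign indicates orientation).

First lens: d_i1 = 1/(1/12 - 1/25.5) = 22.667 cm.
m_1 = -(22.667)/25.5 = -0.8889.
The intermediate image is 22.667 cm to the right of lens 1, so d_o2 = L - d_i1 = 34.5 - 22.667 = 11.833 cm.
Second lens: d_i2 = 1/(1/10.5 - 1/(11.833)) = 93.188 cm.
m_2 = -(93.188)/(11.833) = -7.8750.
Total m = m_1 x m_2 = (-0.8889)(-7.8750) = 7.0000.

7.0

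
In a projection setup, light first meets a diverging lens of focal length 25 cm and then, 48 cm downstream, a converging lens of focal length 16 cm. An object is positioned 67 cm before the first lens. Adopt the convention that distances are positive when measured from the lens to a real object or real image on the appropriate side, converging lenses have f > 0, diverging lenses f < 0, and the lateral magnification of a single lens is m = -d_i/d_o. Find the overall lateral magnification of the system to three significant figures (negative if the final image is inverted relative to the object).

Applying the thin-lens equation to the first lens, 1/(-25) = 1/67 + 1/d_i1, which gives d_i1 = -18.207 cm.
Its lateral magnification is m_1 = -d_i1/d_o1 = -(-18.207)/67 = 0.2717.
The intermediate image is virtual, 18.207 cm to the left of lens 1, so d_o2 = L - d_i1 = 48 - (-18.207) = 66.207 cm.
Applying the thin-lens equation again with f_2 = 16 cm and d_o2 = 66.207 cm gives d_i2 = 21.099 cm.
m_2 = -(21.099)/(66.207) = -0.3187.
Total m = m_1 x m_2 = (0.2717)(-0.3187) = -0.0866.

-0.0866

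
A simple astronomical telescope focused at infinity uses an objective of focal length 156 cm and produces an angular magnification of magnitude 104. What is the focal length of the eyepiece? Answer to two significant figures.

1.5 cm

|M| = f_obj/f_eye, so f_eye = f_obj/|M| = 156/104.0 = 1.500 cm.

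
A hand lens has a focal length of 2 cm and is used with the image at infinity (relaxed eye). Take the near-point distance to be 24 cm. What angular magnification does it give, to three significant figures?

12.0

M = D/f = 24/2 = 12.000.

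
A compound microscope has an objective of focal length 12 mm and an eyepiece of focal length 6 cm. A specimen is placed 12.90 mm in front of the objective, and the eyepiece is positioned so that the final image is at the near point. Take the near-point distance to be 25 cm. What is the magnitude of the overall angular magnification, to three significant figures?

68.9

Convert to cm: f_obj = 12 mm = 1.2 cm; d_o = 12.90 mm = 1.29 cm.
Objective: 1/d_i = 1/f_obj - 1/d_o = 1/1.2 - 1/1.29 = 0.05814 cm^-1, so d_i = 17.200 cm.
m_obj = -d_i/d_o = -17.200/1.29 = -13.333.
Eyepiece angular magnification (image at near point): M_eye = 1 + D/f_e = 1 + 25/6 = 5.167.
Overall M = m_obj x M_eye = (-13.333)(5.167) = -68.89.
|M| = 68.89.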